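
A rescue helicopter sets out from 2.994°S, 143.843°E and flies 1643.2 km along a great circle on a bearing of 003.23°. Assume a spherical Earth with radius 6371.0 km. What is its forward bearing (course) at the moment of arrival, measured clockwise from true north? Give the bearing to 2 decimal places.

final bearing 3.29°

Central angle δ = d/R = 0.257919 rad.
Converting: φ₁ = -0.052255 rad, θ = 0.056374 rad.
Applying the spherical law of cosines for sides, sin φ₂ = sin φ₁ cos δ + cos φ₁ sin δ cos θ = 0.203812, so φ₂ = 11.760°.
Δλ = atan2( sin θ sin δ cos φ₁ , cos δ − sin φ₁ sin φ₂ ) = atan2(0.014352, 0.977568) = 0.014680 rad = 0.841°.
λ₂ = 143.843° + 0.841° = 144.684°.
The forward bearing on arrival equals the back-azimuth from the destination plus 180°.
Back-azimuth from P₂ (11.76°, 144.68°) to P₁ (-2.99°, 143.84°), with Δλ' = λ₁ − λ₂ = -0.84°: atan2( sin Δλ' cos φ₁ , cos φ₂ sin φ₁ − sin φ₂ cos φ₁ cos Δλ' ) = 183.29°.
Final bearing = (183.29° + 180°) mod 360° = 3.29°.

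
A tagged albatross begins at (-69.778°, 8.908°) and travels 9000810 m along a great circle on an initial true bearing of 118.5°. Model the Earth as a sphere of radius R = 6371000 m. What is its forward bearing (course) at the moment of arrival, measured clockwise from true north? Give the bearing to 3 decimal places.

final bearing 18.637°

Angular distance δ = d/R = 9000810 / 6371000 = 1.412778 rad.
With φ₁ = -69.778° = -1.217856 rad and θ = 118.5° = 2.068215 rad:
Destination latitude: φ₂ = arcsin( sin φ₁ cos δ + cos φ₁ sin δ cos θ ) = arcsin(-0.310541) = -18.092°.
For the longitude increment, Δλ = atan2( sin θ sin δ cos φ₁, cos δ − sin φ₁ sin φ₂ ) = atan2(0.299986, -0.134038) = 114.076°.
λ₂ = 8.908° + 114.076° = 122.984°.
The forward bearing on arrival equals the back-azimuth from the destination plus 180°.
Back-azimuth from P₂ (-18.092°, 122.984°) to P₁ (-69.778°, 8.908°), with Δλ' = λ₁ − λ₂ = -114.076°: atan2( sin Δλ' cos φ₁ , cos φ₂ sin φ₁ − sin φ₂ cos φ₁ cos Δλ' ) = 198.637°.
Final bearing = (198.637° + 180°) mod 360° = 18.637°.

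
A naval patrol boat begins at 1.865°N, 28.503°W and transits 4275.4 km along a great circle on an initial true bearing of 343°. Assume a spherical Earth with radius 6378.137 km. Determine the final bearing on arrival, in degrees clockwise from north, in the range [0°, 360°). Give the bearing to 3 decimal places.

Central angle δ = d/R = 0.670321 rad.
With φ₁ = 1.865° = 0.032550 rad and θ = 343° = 5.986479 rad:
Applying the spherical law of cosines for sides, sin φ₂ = sin φ₁ cos δ + cos φ₁ sin δ cos θ = 0.619281, so φ₂ = 38.264°.
For the longitude increment, Δλ = atan2( sin θ sin δ cos φ₁, cos δ − sin φ₁ sin φ₂ ) = atan2(-0.181536, 0.763468) = -13.375°.
λ₂ = λ₁ + Δλ = -41.878°.
The forward bearing on arrival equals the back-azimuth from the destination plus 180°.
Back-azimuth from P₂ (38.264°, -41.878°) to P₁ (1.865°, -28.503°), with Δλ' = λ₁ − λ₂ = 13.375°: atan2( sin Δλ' cos φ₁ , cos φ₂ sin φ₁ − sin φ₂ cos φ₁ cos Δλ' ) = 158.150°.
Final bearing = (158.150° + 180°) mod 360° = 338.150°.

final bearing 338.150°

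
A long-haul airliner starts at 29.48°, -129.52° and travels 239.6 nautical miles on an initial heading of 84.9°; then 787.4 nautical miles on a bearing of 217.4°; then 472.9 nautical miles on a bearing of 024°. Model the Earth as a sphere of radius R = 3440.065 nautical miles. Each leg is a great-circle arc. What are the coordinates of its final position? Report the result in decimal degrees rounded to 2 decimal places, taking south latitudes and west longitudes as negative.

latitude 26.24°, longitude -129.76°

Apply the spherical direct solution leg by leg, carrying full precision between legs.
Leg 1: from (29.48°, -129.52°), δ = 239.6/3440.065 = 0.069650 rad, θ = 84.9° → φ = 29.76°, λ = -124.94°.
Leg 2: from (29.76°, -124.94°), δ = 787.4/3440.065 = 0.228891 rad, θ = 217.4° → φ = 19.08°, λ = -133.33°.
Leg 3: from (19.08°, -133.33°), δ = 472.9/3440.065 = 0.137468 rad, θ = 24° → φ = 26.24°, λ = -129.76°.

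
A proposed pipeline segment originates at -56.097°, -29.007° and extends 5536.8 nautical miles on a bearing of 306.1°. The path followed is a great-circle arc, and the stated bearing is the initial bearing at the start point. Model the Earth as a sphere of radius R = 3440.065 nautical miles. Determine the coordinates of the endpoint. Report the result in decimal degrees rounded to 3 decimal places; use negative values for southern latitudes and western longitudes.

latitude 21.132°, longitude -88.958°

Angular distance δ = d/R = 5536.8 / 3440.065 = 1.609504 rad.
Start latitude φ₁ = -0.979077 rad; initial bearing θ = 5.342453 rad.
Applying the spherical law of cosines for sides, sin φ₂ = sin φ₁ cos δ + cos φ₁ sin δ cos θ = 0.360520, so φ₂ = 21.132°.
Δλ = atan2( sin θ sin δ cos φ₁ , cos δ − sin φ₁ sin φ₂ ) = atan2(-0.450350, 0.260527) = -1.046337 rad = -59.951°.
λ₂ = -29.007° + -59.951° = -88.958°.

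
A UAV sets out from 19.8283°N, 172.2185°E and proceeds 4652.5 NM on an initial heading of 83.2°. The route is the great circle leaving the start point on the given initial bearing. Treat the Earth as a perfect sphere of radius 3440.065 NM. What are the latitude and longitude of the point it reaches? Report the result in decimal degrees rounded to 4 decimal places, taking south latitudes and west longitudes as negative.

latitude 10.4990°, longitude -107.4164°

Angular distance δ = d/R = 4652.5 / 3440.065 = 1.352445 rad.
Start latitude φ₁ = 0.346069 rad; initial bearing θ = 1.452114 rad.
sin φ₂ = sin φ₁ cos δ + cos φ₁ sin δ cos θ = (0.339203)(0.216620) + (0.940713)(0.976256)(0.118404) = 0.182218
φ₂ = asin(0.182218) = 0.183241 rad = 10.4990°.
For the longitude increment, Δλ = atan2( sin θ sin δ cos φ₁, cos δ − sin φ₁ sin φ₂ ) = atan2(0.911917, 0.154811) = 80.3651°.
λ₂ = 172.2185° + 80.3651° = 252.5836°, normalized to (−180°, 180°] → -107.4164°.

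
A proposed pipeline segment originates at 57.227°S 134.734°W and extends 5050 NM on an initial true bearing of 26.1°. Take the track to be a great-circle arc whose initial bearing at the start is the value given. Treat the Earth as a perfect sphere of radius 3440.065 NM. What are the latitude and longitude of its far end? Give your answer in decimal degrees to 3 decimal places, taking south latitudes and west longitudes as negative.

Angular distance δ = d/R = 5050 / 3440.065 = 1.467996 rad.
With φ₁ = -57.227° = -0.998800 rad and θ = 26.1° = 0.455531 rad:
Destination latitude: φ₂ = arcsin( sin φ₁ cos δ + cos φ₁ sin δ cos θ ) = arcsin(0.397262) = 23.407°.
Δλ = atan2( sin θ sin δ cos φ₁ , cos δ − sin φ₁ sin φ₂ ) = atan2(0.236887, 0.436646) = 0.497078 rad = 28.480°.
λ₂ = λ₁ + Δλ = -106.254°.

latitude 23.407°, longitude -106.254°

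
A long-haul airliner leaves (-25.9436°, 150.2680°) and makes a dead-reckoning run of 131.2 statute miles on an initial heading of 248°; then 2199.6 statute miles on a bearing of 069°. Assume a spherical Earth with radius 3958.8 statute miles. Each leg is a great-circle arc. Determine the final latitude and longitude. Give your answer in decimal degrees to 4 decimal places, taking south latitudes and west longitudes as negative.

latitude -12.2393°, longitude 178.5560°

Apply the spherical direct solution leg by leg, carrying full precision between legs.
Leg 1: from (-25.9436°, 150.2680°), δ = 131.2/3958.8 = 0.033141 rad, θ = 248° → φ = -26.6416°, λ = 148.2983°.
Leg 2: from (-26.6416°, 148.2983°), δ = 2199.6/3958.8 = 0.555623 rad, θ = 69° → φ = -12.2393°, λ = 178.5560°.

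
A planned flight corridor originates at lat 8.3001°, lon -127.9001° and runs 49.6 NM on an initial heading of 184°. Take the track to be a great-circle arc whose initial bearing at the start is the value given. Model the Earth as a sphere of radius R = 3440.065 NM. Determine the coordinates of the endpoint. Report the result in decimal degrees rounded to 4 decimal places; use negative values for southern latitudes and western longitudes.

latitude 7.4760°, longitude -127.9582°

Central angle δ = d/R = 0.014418 rad.
Converting: φ₁ = 0.144864 rad, θ = 3.211406 rad.
Destination latitude: φ₂ = arcsin( sin φ₁ cos δ + cos φ₁ sin δ cos θ ) = arcsin(0.130111) = 7.4760°.
For the longitude increment, Δλ = atan2( sin θ sin δ cos φ₁, cos δ − sin φ₁ sin φ₂ ) = atan2(-0.000995, 0.981114) = -0.0581°.
Hence λ₂ = -127.9001° + -0.0581° = -127.9582°.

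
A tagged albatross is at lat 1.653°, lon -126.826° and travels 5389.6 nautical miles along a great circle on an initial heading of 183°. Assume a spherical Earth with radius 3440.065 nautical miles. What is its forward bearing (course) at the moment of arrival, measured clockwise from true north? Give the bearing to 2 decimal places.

final bearing 237.82°

Central angle δ = d/R = 1.566715 rad.
Converting: φ₁ = 0.028850 rad, θ = 3.193953 rad.
Applying the spherical law of cosines for sides, sin φ₂ = sin φ₁ cos δ + cos φ₁ sin δ cos θ = -0.998088, so φ₂ = -86.456°.
Then Δλ = atan2(-0.052314, 0.032873) = -1.009771 rad, from sin θ sin δ cos φ₁ over cos δ − sin φ₁ sin φ₂.
λ₂ = -126.826° + -57.856° = -184.682°, normalized to (−180°, 180°] → 175.318°.
The forward bearing on arrival equals the back-azimuth from the destination plus 180°.
Back-azimuth from P₂ (-86.46°, 175.32°) to P₁ (1.65°, -126.83°), with Δλ' = λ₁ − λ₂ = -302.14°: atan2( sin Δλ' cos φ₁ , cos φ₂ sin φ₁ − sin φ₂ cos φ₁ cos Δλ' ) = 57.82°.
Final bearing = (57.82° + 180°) mod 360° = 237.82°.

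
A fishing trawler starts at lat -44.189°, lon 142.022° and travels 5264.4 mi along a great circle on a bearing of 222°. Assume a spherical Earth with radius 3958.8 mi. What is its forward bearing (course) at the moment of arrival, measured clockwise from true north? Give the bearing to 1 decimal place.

final bearing 318.9°

The arc subtends δ = 5264.4/3958.8 = 1.329797 rad at the centre.
Start latitude φ₁ = -0.771244 rad; initial bearing θ = 3.874631 rad.
Destination latitude: φ₂ = arcsin( sin φ₁ cos δ + cos φ₁ sin δ cos θ ) = arcsin(-0.683830) = -43.144°.
For the longitude increment, Δλ = atan2( sin θ sin δ cos φ₁, cos δ − sin φ₁ sin φ₂ ) = atan2(-0.465930, -0.237975) = -117.056°.
λ₂ = λ₁ + Δλ = 24.966°.
The forward bearing on arrival equals the back-azimuth from the destination plus 180°.
Back-azimuth from P₂ (-43.1°, 25.0°) to P₁ (-44.2°, 142.0°), with Δλ' = λ₁ − λ₂ = 117.1°: atan2( sin Δλ' cos φ₁ , cos φ₂ sin φ₁ − sin φ₂ cos φ₁ cos Δλ' ) = 138.9°.
Final bearing = (138.9° + 180°) mod 360° = 318.9°.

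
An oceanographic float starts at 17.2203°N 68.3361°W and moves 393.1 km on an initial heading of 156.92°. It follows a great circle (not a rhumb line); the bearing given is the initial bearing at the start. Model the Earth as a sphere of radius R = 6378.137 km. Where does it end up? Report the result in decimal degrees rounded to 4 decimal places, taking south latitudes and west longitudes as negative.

Central angle δ = d/R = 0.061632 rad.
With φ₁ = 17.2203° = 0.300551 rad and θ = 156.92° = 2.738771 rad:
Applying the spherical law of cosines for sides, sin φ₂ = sin φ₁ cos δ + cos φ₁ sin δ cos θ = 0.241361, so φ₂ = 13.9669°.
For the longitude increment, Δλ = atan2( sin θ sin δ cos φ₁, cos δ − sin φ₁ sin φ₂ ) = atan2(0.023063, 0.926647) = 1.4257°.
Hence λ₂ = -68.3361° + 1.4257° = -66.9104°.

latitude 13.9669°, longitude -66.9104°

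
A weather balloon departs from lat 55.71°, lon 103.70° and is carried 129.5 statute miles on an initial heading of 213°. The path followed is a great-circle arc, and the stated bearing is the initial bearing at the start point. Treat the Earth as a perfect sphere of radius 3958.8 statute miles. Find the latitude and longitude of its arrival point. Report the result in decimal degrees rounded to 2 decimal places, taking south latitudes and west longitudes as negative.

Angular distance δ = d/R = 129.5 / 3958.8 = 0.032712 rad.
With φ₁ = 55.71° = 0.972323 rad and θ = 213° = 3.717551 rad:
Destination latitude: φ₂ = arcsin( sin φ₁ cos δ + cos φ₁ sin δ cos θ ) = arcsin(0.810301) = 54.13°.
Then Δλ = atan2(-0.010036, 0.329997) = -0.030402 rad, from sin θ sin δ cos φ₁ over cos δ − sin φ₁ sin φ₂.
λ₂ = 103.70° + -1.74° = 101.96°.

latitude 54.13°, longitude 101.96°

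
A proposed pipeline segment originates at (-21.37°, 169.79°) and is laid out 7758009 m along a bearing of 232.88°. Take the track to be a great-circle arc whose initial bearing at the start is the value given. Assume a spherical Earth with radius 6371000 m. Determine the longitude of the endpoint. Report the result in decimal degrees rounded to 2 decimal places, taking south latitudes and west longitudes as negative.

The arc subtends δ = 7758009/6371000 = 1.217707 rad at the centre.
Converting: φ₁ = -0.372977 rad, θ = 4.064523 rad.
Applying the spherical law of cosines for sides, sin φ₂ = sin φ₁ cos δ + cos φ₁ sin δ cos θ = -0.653330, so φ₂ = -40.79°.
Δλ = atan2( sin θ sin δ cos φ₁ , cos δ − sin φ₁ sin φ₂ ) = atan2(-0.696742, 0.107732) = -1.417389 rad = -81.21°.
λ₂ = 169.79° + -81.21° = 88.58°.

longitude 88.58°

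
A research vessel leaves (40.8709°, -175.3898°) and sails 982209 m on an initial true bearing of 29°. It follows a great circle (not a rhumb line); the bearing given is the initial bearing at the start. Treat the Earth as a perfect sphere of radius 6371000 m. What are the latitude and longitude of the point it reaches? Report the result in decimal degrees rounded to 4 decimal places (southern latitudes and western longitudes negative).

latitude 48.4309°, longitude -168.9477°

Angular distance δ = d/R = 982209 / 6371000 = 0.154169 rad.
Start latitude φ₁ = 0.713332 rad; initial bearing θ = 0.506145 rad.
Destination latitude: φ₂ = arcsin( sin φ₁ cos δ + cos φ₁ sin δ cos θ ) = arcsin(0.748156) = 48.4309°.
Δλ = atan2( sin θ sin δ cos φ₁ , cos δ − sin φ₁ sin φ₂ ) = atan2(0.056296, 0.498579) = 0.112436 rad = 6.4421°.
λ₂ = λ₁ + Δλ = -168.9477°.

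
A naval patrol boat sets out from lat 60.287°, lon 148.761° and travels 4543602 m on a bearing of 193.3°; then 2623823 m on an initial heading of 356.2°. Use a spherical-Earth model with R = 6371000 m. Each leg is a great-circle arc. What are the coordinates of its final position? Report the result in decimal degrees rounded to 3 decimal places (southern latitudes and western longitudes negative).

latitude 43.486°, longitude 137.452°

Apply the spherical direct solution leg by leg, carrying full precision between legs.
Leg 1: from (60.287°, 148.761°), δ = 4543602/6371000 = 0.713169 rad, θ = 193.3° → φ = 19.955°, λ = 139.547°.
Leg 2: from (19.955°, 139.547°), δ = 2623823/6371000 = 0.411838 rad, θ = 356.2° → φ = 43.486°, λ = 137.452°.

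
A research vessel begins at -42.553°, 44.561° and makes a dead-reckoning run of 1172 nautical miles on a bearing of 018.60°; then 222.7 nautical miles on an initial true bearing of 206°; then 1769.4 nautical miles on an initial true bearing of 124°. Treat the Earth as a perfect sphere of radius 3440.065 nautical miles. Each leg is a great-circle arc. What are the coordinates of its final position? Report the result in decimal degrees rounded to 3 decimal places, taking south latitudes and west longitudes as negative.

Apply the spherical direct solution leg by leg, carrying full precision between legs.
Leg 1: from (-42.553°, 44.561°), δ = 1172/3440.065 = 0.340691 rad, θ = 18.6° → φ = -23.836°, λ = 51.252°.
Leg 2: from (-23.836°, 51.252°), δ = 222.7/3440.065 = 0.064737 rad, θ = 206° → φ = -27.159°, λ = 49.425°.
Leg 3: from (-27.159°, 49.425°), δ = 1769.4/3440.065 = 0.514351 rad, θ = 124° → φ = -39.954°, λ = 81.571°.

latitude -39.954°, longitude 81.571°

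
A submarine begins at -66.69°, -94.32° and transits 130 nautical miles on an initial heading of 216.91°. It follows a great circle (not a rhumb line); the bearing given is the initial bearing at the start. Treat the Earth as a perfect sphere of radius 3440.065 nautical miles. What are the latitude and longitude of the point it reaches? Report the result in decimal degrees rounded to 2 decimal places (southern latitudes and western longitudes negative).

latitude -68.38°, longitude -97.85°

δ = 130/3440.065 = 0.037790 rad (2.1652°).
Converting: φ₁ = -1.163960 rad, θ = 3.785794 rad.
sin φ₂ = sin φ₁ cos δ + cos φ₁ sin δ cos θ = (-0.918377)(0.999286) + (0.395706)(0.037781)(-0.799580) = -0.929675
φ₂ = asin(-0.929675) = -1.193531 rad = -68.38°.
Then Δλ = atan2(-0.008978, 0.145493) = -0.061632 rad, from sin θ sin δ cos φ₁ over cos δ − sin φ₁ sin φ₂.
Hence λ₂ = -94.32° + -3.53° = -97.85°.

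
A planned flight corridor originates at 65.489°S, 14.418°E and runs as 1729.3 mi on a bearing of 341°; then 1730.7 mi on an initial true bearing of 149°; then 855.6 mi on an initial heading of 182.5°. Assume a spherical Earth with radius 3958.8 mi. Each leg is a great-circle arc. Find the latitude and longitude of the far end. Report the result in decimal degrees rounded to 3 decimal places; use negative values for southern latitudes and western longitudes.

latitude -72.785°, longitude 28.278°

Apply the spherical direct solution leg by leg, carrying full precision between legs.
Leg 1: from (-65.489°, 14.418°), δ = 1729.3/3958.8 = 0.436824 rad, θ = 341° → φ = -41.185°, λ = 3.872°.
Leg 2: from (-41.185°, 3.872°), δ = 1730.7/3958.8 = 0.437178 rad, θ = 149° → φ = -60.422°, λ = 30.089°.
Leg 3: from (-60.422°, 30.089°), δ = 855.6/3958.8 = 0.216126 rad, θ = 182.5° → φ = -72.785°, λ = 28.278°.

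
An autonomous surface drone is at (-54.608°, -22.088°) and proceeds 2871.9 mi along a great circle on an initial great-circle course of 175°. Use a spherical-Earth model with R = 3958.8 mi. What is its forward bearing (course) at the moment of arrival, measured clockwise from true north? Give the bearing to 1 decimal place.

final bearing 24.8°

Angular distance δ = d/R = 2871.9 / 3958.8 = 0.725447 rad.
Converting: φ₁ = -0.953089 rad, θ = 3.054326 rad.
sin φ₂ = sin φ₁ cos δ + cos φ₁ sin δ cos θ = (-0.815209)(0.748203) + (0.579167)(0.663470)(-0.996195) = -0.992739
φ₂ = asin(-0.992739) = -1.450219 rad = -83.091°.
Then Δλ = atan2(0.033490, -0.061087) = 2.640099 rad, from sin θ sin δ cos φ₁ over cos δ − sin φ₁ sin φ₂.
λ₂ = -22.088° + 151.267° = 129.179°.
The forward bearing on arrival equals the back-azimuth from the destination plus 180°.
Back-azimuth from P₂ (-83.1°, 129.2°) to P₁ (-54.6°, -22.1°), with Δλ' = λ₁ − λ₂ = -151.3°: atan2( sin Δλ' cos φ₁ , cos φ₂ sin φ₁ − sin φ₂ cos φ₁ cos Δλ' ) = 204.8°.
Final bearing = (204.8° + 180°) mod 360° = 24.8°.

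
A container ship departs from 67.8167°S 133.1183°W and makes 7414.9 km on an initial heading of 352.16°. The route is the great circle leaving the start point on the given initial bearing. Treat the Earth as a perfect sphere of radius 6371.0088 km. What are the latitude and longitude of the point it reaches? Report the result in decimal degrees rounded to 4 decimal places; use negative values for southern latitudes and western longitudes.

δ = 7414.9/6371.0088 = 1.163850 rad (66.6837°).
With φ₁ = -67.8167° = -1.183625 rad and θ = 352.16° = 6.146351 rad:
sin φ₂ = sin φ₁ cos δ + cos φ₁ sin δ cos θ = (-0.925981)(0.395807) + (0.377571)(0.918334)(0.990653) = -0.023014
φ₂ = asin(-0.023014) = -0.023016 rad = -1.3187°.
For the longitude increment, Δλ = atan2( sin θ sin δ cos φ₁, cos δ − sin φ₁ sin φ₂ ) = atan2(-0.047297, 0.374496) = -7.1981°.
λ₂ = λ₁ + Δλ = -140.3164°.

latitude -1.3187°, longitude -140.3164°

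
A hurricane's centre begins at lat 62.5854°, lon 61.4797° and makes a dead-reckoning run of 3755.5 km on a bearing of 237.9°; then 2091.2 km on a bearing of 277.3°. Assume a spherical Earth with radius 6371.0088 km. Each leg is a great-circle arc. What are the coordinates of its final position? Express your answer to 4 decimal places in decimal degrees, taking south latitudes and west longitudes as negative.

Apply the spherical direct solution leg by leg, carrying full precision between legs.
Leg 1: from (62.5854°, 61.4797°), δ = 3755.5/6371.0088 = 0.589467 rad, θ = 237.9° → φ = 37.0040°, λ = 25.3440°.
Leg 2: from (37.0040°, 25.3440°), δ = 2091.2/6371.0088 = 0.328237 rad, θ = 277.3° → φ = 37.0456°, λ = 1.7267°.

latitude 37.0456°, longitude 1.7267°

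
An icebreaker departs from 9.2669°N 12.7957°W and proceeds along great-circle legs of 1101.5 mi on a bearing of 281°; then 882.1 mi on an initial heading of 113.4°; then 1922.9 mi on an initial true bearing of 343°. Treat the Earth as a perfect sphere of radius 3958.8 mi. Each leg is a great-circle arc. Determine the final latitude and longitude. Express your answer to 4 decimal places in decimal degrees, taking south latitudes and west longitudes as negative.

latitude 33.0711°, longitude -26.3842°

Apply the spherical direct solution leg by leg, carrying full precision between legs.
Leg 1: from (9.2669°, -12.7957°), δ = 1101.5/3958.8 = 0.278241 rad, θ = 281° → φ = 11.9211°, λ = -28.7912°.
Leg 2: from (11.9211°, -28.7912°), δ = 882.1/3958.8 = 0.222820 rad, θ = 113.4° → φ = 6.6376°, λ = -17.0100°.
Leg 3: from (6.6376°, -17.0100°), δ = 1922.9/3958.8 = 0.485728 rad, θ = 343° → φ = 33.0711°, λ = -26.3842°.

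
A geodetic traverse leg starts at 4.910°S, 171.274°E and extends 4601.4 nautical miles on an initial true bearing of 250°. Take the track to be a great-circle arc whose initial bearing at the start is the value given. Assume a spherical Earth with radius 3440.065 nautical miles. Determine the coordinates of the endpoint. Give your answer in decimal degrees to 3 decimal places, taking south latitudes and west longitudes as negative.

Central angle δ = d/R = 1.337591 rad.
Start latitude φ₁ = -0.085696 rad; initial bearing θ = 4.363323 rad.
sin φ₂ = sin φ₁ cos δ + cos φ₁ sin δ cos θ = (-0.085591)(0.231097) + (0.996330)(0.972931)(-0.342020) = -0.351321
φ₂ = asin(-0.351321) = -0.358981 rad = -20.568°.
Then Δλ = atan2(-0.910901, 0.201027) = -1.353587 rad, from sin θ sin δ cos φ₁ over cos δ − sin φ₁ sin φ₂.
λ₂ = 171.274° + -77.555° = 93.719°.

latitude -20.568°, longitude 93.719°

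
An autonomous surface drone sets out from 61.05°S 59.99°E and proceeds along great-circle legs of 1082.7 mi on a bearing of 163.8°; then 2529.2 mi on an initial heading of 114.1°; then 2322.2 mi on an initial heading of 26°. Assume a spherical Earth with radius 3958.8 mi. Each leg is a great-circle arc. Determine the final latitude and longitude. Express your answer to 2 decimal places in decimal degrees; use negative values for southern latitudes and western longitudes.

latitude -25.26°, longitude -173.33°

Apply the spherical direct solution leg by leg, carrying full precision between legs.
Leg 1: from (-61.05°, 59.99°), δ = 1082.7/3958.8 = 0.273492 rad, θ = 163.8° → φ = -75.48°, λ = 77.48°.
Leg 2: from (-75.48°, 77.48°), δ = 2529.2/3958.8 = 0.638880 rad, θ = 114.1° → φ = -56.95°, λ = 171.11°.
Leg 3: from (-56.95°, 171.11°), δ = 2322.2/3958.8 = 0.586592 rad, θ = 26° → φ = -25.26°, λ = -173.33°.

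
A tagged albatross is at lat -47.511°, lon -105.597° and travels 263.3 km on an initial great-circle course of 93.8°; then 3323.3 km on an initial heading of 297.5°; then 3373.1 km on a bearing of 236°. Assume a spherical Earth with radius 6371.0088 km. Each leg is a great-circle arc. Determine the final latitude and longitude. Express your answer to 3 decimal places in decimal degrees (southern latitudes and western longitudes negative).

Apply the spherical direct solution leg by leg, carrying full precision between legs.
Leg 1: from (-47.511°, -105.597°), δ = 263.3/6371.0088 = 0.041328 rad, θ = 93.8° → φ = -47.615°, λ = -102.091°.
Leg 2: from (-47.615°, -102.091°), δ = 3323.3/6371.0088 = 0.521629 rad, θ = 297.5° → φ = -29.032°, λ = -132.456°.
Leg 3: from (-29.032°, -132.456°), δ = 3373.1/6371.0088 = 0.529445 rad, θ = 236° → φ = -41.743°, λ = -166.592°.

latitude -41.743°, longitude -166.592°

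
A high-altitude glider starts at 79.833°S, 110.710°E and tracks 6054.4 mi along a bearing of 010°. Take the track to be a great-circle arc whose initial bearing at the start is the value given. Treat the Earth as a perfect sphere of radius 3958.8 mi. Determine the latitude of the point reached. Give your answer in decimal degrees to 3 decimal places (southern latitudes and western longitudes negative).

The arc subtends δ = 6054.4/3958.8 = 1.529352 rad at the centre.
With φ₁ = -79.833° = -1.393349 rad and θ = 10° = 0.174533 rad:
Destination latitude: φ₂ = arcsin( sin φ₁ cos δ + cos φ₁ sin δ cos θ ) = arcsin(0.132905) = 7.638°.
Δλ = atan2( sin θ sin δ cos φ₁ , cos δ − sin φ₁ sin φ₂ ) = atan2(0.030626, 0.172251) = 0.175959 rad = 10.082°.
Hence λ₂ = 110.710° + 10.082° = 120.792°.

latitude 7.638°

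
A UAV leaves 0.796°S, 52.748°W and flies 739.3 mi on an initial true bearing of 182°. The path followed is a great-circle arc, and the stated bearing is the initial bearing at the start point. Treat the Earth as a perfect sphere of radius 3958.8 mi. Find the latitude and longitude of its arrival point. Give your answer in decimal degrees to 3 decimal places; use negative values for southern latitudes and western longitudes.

Central angle δ = d/R = 0.186749 rad.
With φ₁ = -0.796° = -0.013893 rad and θ = 182° = 3.176499 rad:
sin φ₂ = sin φ₁ cos δ + cos φ₁ sin δ cos θ = (-0.013892)(0.982613) + (0.999903)(0.185665)(-0.999391) = -0.199185
φ₂ = asin(-0.199185) = -0.200526 rad = -11.489°.
Δλ = atan2( sin θ sin δ cos φ₁ , cos δ − sin φ₁ sin φ₂ ) = atan2(-0.006479, 0.979846) = -0.006612 rad = -0.379°.
λ₂ = -52.748° + -0.379° = -53.127°.

latitude -11.489°, longitude -53.127°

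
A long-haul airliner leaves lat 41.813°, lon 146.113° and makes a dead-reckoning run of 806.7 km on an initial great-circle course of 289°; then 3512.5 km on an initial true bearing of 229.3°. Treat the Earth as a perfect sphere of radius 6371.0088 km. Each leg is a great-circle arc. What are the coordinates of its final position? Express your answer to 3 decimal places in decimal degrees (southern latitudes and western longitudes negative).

latitude 20.053°, longitude 111.584°

Apply the spherical direct solution leg by leg, carrying full precision between legs.
Leg 1: from (41.813°, 146.113°), δ = 806.7/6371.0088 = 0.126620 rad, θ = 289° → φ = 43.789°, λ = 136.592°.
Leg 2: from (43.789°, 136.592°), δ = 3512.5/6371.0088 = 0.551326 rad, θ = 229.3° → φ = 20.053°, λ = 111.584°.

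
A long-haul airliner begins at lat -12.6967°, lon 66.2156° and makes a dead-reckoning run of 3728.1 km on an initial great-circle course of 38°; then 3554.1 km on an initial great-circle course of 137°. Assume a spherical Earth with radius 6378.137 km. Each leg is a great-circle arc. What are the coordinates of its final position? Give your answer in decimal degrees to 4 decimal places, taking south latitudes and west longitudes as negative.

latitude -9.8422°, longitude 108.1769°

Apply the spherical direct solution leg by leg, carrying full precision between legs.
Leg 1: from (-12.6967°, 66.2156°), δ = 3728.1/6378.137 = 0.584512 rad, θ = 38° → φ = 13.9388°, λ = 86.7044°.
Leg 2: from (13.9388°, 86.7044°), δ = 3554.1/6378.137 = 0.557232 rad, θ = 137° → φ = -9.8422°, λ = 108.1769°.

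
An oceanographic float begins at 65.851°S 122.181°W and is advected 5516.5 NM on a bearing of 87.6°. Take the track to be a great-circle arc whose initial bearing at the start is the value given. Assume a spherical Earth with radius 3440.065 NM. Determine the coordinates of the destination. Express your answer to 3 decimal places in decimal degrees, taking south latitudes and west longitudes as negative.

latitude 2.697°, longitude -33.602°

δ = 5516.5/3440.065 = 1.603603 rad (91.8797°).
Start latitude φ₁ = -1.149317 rad; initial bearing θ = 1.528908 rad.
Applying the spherical law of cosines for sides, sin φ₂ = sin φ₁ cos δ + cos φ₁ sin δ cos θ = 0.047053, so φ₂ = 2.697°.
For the longitude increment, Δλ = atan2( sin θ sin δ cos φ₁, cos δ − sin φ₁ sin φ₂ ) = atan2(0.408532, 0.010134) = 88.579°.
λ₂ = -122.181° + 88.579° = -33.602°.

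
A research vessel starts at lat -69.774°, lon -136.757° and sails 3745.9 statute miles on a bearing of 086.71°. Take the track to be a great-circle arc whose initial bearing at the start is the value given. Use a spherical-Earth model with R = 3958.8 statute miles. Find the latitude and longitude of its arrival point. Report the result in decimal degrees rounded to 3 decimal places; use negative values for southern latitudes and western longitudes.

latitude -32.181°, longitude -63.643°

The arc subtends δ = 3745.9/3958.8 = 0.946221 rad at the centre.
Start latitude φ₁ = -1.217786 rad; initial bearing θ = 1.513375 rad.
Destination latitude: φ₂ = arcsin( sin φ₁ cos δ + cos φ₁ sin δ cos θ ) = arcsin(-0.532599) = -32.181°.
For the longitude increment, Δλ = atan2( sin θ sin δ cos φ₁, cos δ − sin φ₁ sin φ₂ ) = atan2(0.279993, 0.084995) = 73.114°.
λ₂ = λ₁ + Δλ = -63.643°.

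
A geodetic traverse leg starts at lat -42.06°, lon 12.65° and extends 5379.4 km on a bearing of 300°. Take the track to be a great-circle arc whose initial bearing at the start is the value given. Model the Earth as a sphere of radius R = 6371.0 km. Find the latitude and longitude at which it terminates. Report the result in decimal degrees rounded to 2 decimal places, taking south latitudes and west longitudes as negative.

latitude -9.64°, longitude -28.40°

The arc subtends δ = 5379.4/6371 = 0.844357 rad at the centre.
Converting: φ₁ = -0.734085 rad, θ = 5.235988 rad.
sin φ₂ = sin φ₁ cos δ + cos φ₁ sin δ cos θ = (-0.669908)(0.664212) + (0.742444)(0.747544)(0.500000) = -0.167456
φ₂ = asin(-0.167456) = -0.168249 rad = -9.64°.
For the longitude increment, Δλ = atan2( sin θ sin δ cos φ₁, cos δ − sin φ₁ sin φ₂ ) = atan2(-0.480652, 0.552031) = -41.05°.
λ₂ = 12.65° + -41.05° = -28.40°.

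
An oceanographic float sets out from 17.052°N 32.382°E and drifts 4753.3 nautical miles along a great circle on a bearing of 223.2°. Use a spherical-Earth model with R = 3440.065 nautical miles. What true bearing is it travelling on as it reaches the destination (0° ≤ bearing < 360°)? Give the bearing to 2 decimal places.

final bearing 237.37°

Central angle δ = d/R = 1.381747 rad.
Converting: φ₁ = 0.297614 rad, θ = 3.895575 rad.
Applying the spherical law of cosines for sides, sin φ₂ = sin φ₁ cos δ + cos φ₁ sin δ cos θ = -0.629399, so φ₂ = -39.006°.
For the longitude increment, Δλ = atan2( sin θ sin δ cos φ₁, cos δ − sin φ₁ sin φ₂ ) = atan2(-0.642794, 0.372490) = -59.908°.
λ₂ = 32.382° + -59.908° = -27.526°.
The forward bearing on arrival equals the back-azimuth from the destination plus 180°.
Back-azimuth from P₂ (-39.01°, -27.53°) to P₁ (17.05°, 32.38°), with Δλ' = λ₁ − λ₂ = 59.91°: atan2( sin Δλ' cos φ₁ , cos φ₂ sin φ₁ − sin φ₂ cos φ₁ cos Δλ' ) = 57.37°.
Final bearing = (57.37° + 180°) mod 360° = 237.37°.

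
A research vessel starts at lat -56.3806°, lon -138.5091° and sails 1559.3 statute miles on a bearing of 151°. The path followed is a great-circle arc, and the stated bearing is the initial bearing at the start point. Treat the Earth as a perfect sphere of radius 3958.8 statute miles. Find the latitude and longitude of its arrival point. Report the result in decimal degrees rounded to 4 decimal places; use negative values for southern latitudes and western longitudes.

The arc subtends δ = 1559.3/3958.8 = 0.393882 rad at the centre.
Start latitude φ₁ = -0.984027 rad; initial bearing θ = 2.635447 rad.
sin φ₂ = sin φ₁ cos δ + cos φ₁ sin δ cos θ = (-0.832734)(0.923426) + (0.553674)(0.383776)(-0.874620) = -0.954813
φ₂ = asin(-0.954813) = -1.269031 rad = -72.7101°.
Then Δλ = atan2(0.103016, 0.128321) = 0.676444 rad, from sin θ sin δ cos φ₁ over cos δ − sin φ₁ sin φ₂.
λ₂ = -138.5091° + 38.7574° = -99.7517°.

latitude -72.7101°, longitude -99.7517°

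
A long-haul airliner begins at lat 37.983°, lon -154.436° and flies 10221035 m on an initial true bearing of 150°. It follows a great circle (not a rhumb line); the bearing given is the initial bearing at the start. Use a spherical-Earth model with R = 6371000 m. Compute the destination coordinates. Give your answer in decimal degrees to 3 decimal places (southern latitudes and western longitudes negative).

The arc subtends δ = 10221035/6371000 = 1.604306 rad at the centre.
Start latitude φ₁ = 0.662928 rad; initial bearing θ = 2.617994 rad.
sin φ₂ = sin φ₁ cos δ + cos φ₁ sin δ cos θ = (0.615428)(-0.033504) + (0.788193)(0.999439)(-0.866025) = -0.702831
φ₂ = asin(-0.702831) = -0.779370 rad = -44.655°.
Then Δλ = atan2(0.393875, 0.399038) = 0.778887 rad, from sin θ sin δ cos φ₁ over cos δ − sin φ₁ sin φ₂.
λ₂ = -154.436° + 44.627° = -109.809°.

latitude -44.655°, longitude -109.809°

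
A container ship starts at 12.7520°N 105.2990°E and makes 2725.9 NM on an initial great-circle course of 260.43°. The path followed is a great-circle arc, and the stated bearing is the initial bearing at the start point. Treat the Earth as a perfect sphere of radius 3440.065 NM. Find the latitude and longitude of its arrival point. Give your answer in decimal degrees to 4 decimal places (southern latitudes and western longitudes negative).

latitude 2.2653°, longitude 60.6567°

Angular distance δ = d/R = 2725.9 / 3440.065 = 0.792398 rad.
Start latitude φ₁ = 0.222564 rad; initial bearing θ = 4.545361 rad.
Destination latitude: φ₂ = arcsin( sin φ₁ cos δ + cos φ₁ sin δ cos θ ) = arcsin(0.039526) = 2.2653°.
For the longitude increment, Δλ = atan2( sin θ sin δ cos φ₁, cos δ − sin φ₁ sin φ₂ ) = atan2(-0.684811, 0.693415) = -44.6423°.
Hence λ₂ = 105.2990° + -44.6423° = 60.6567°.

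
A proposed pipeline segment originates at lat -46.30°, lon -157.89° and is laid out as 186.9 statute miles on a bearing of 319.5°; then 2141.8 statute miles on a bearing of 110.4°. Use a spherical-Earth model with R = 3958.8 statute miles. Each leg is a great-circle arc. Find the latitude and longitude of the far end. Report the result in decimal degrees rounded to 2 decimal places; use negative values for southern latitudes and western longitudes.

latitude -46.59°, longitude -115.72°

Apply the spherical direct solution leg by leg, carrying full precision between legs.
Leg 1: from (-46.30°, -157.89°), δ = 186.9/3958.8 = 0.047211 rad, θ = 319.5° → φ = -44.22°, λ = -160.34°.
Leg 2: from (-44.22°, -160.34°), δ = 2141.8/3958.8 = 0.541023 rad, θ = 110.4° → φ = -46.59°, λ = -115.72°.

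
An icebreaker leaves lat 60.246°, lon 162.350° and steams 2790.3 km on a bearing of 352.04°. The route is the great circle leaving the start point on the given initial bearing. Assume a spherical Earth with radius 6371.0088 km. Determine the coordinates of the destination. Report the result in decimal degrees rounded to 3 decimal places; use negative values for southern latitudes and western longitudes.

The arc subtends δ = 2790.3/6371.0088 = 0.437968 rad at the centre.
Converting: φ₁ = 1.051491 rad, θ = 6.144257 rad.
sin φ₂ = sin φ₁ cos δ + cos φ₁ sin δ cos θ = (0.868164)(0.905615) + (0.496277)(0.424100)(0.990365) = 0.994666
φ₂ = asin(0.994666) = 1.467465 rad = 84.080°.
For the longitude increment, Δλ = atan2( sin θ sin δ cos φ₁, cos δ − sin φ₁ sin φ₂ ) = atan2(-0.029146, 0.042082) = -34.707°.
λ₂ = λ₁ + Δλ = 127.643°.

latitude 84.080°, longitude 127.643°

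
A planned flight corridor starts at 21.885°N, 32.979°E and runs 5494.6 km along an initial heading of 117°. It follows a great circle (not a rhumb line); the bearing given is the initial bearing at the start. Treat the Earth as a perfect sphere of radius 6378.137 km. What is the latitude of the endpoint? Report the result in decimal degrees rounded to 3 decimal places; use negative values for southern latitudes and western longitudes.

latitude -4.410°

δ = 5494.6/6378.137 = 0.861474 rad (49.3588°).
Start latitude φ₁ = 0.381965 rad; initial bearing θ = 2.042035 rad.
Applying the spherical law of cosines for sides, sin φ₂ = sin φ₁ cos δ + cos φ₁ sin δ cos θ = -0.076888, so φ₂ = -4.410°.
Then Δλ = atan2(0.627375, 0.679979) = 0.745183 rad, from sin θ sin δ cos φ₁ over cos δ − sin φ₁ sin φ₂.
λ₂ = 32.979° + 42.696° = 75.675°.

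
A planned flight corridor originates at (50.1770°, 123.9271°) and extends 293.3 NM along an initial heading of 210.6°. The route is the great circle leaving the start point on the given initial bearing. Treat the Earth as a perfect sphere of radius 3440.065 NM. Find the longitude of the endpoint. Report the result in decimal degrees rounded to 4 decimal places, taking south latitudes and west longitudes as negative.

longitude 120.3549°

Central angle δ = d/R = 0.085260 rad.
With φ₁ = 50.1770° = 0.875754 rad and θ = 210.6° = 3.675663 rad:
Applying the spherical law of cosines for sides, sin φ₂ = sin φ₁ cos δ + cos φ₁ sin δ cos θ = 0.718295, so φ₂ = 45.9139°.
Then Δλ = atan2(-0.027761, 0.444698) = -0.062346 rad, from sin θ sin δ cos φ₁ over cos δ − sin φ₁ sin φ₂.
λ₂ = λ₁ + Δλ = 120.3549°.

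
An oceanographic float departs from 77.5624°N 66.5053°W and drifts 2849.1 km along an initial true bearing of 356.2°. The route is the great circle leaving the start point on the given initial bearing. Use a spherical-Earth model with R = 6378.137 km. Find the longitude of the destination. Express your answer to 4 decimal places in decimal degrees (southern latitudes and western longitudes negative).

longitude 120.6930°

Angular distance δ = d/R = 2849.1 / 6378.137 = 0.446698 rad.
With φ₁ = 77.5624° = 1.353719 rad and θ = 356.2° = 6.216863 rad:
sin φ₂ = sin φ₁ cos δ + cos φ₁ sin δ cos θ = (0.976531)(0.901879) + (0.215376)(0.431990)(0.997801) = 0.973548
φ₂ = asin(0.973548) = 1.340279 rad = 76.7923°.
Then Δλ = atan2(-0.006166, -0.048822) = -3.015958 rad, from sin θ sin δ cos φ₁ over cos δ − sin φ₁ sin φ₂.
λ₂ = -66.5053° + -172.8017° = -239.3070°, normalized to (−180°, 180°] → 120.6930°.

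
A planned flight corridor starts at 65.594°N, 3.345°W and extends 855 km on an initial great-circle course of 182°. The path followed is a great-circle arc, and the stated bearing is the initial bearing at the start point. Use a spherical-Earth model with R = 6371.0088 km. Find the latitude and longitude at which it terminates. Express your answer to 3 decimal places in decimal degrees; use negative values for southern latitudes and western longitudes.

latitude 57.908°, longitude -3.849°

Central angle δ = d/R = 0.134202 rad.
Start latitude φ₁ = 1.144831 rad; initial bearing θ = 3.176499 rad.
Applying the spherical law of cosines for sides, sin φ₂ = sin φ₁ cos δ + cos φ₁ sin δ cos θ = 0.847200, so φ₂ = 57.908°.
Δλ = atan2( sin θ sin δ cos φ₁ , cos δ − sin φ₁ sin φ₂ ) = atan2(-0.001929, 0.219514) = -0.008789 rad = -0.504°.
Hence λ₂ = -3.345° + -0.504° = -3.849°.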